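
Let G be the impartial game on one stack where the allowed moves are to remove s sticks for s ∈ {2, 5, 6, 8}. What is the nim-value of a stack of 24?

Grundy values for subtraction set {2, 5, 6, 8}:
k:     0  1  2  3  4  5  6  7  8  9 10 11 12 13 14 15 16 17 18 19 20 21 22 23 24
g(k):  0  0  1  1  0  2  1  3  2  2  3  0  2  1  0  0  1  1  0  2  1  3  2  2  3
So g(24) = 3.

3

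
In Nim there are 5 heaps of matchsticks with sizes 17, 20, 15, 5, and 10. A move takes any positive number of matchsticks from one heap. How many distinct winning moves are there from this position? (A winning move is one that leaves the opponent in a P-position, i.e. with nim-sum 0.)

3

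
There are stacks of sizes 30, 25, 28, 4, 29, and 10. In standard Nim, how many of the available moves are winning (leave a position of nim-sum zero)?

Compute the nim-sum pairwise:
30 ^ 25 = 7
7 ^ 28 = 27
27 ^ 4 = 31
31 ^ 29 = 2
2 ^ 10 = 8
The overall nim-sum is X = 8. A stack of size p has a winning move iff p XOR X < p (reduce it to p XOR X).
  30: 30 XOR 8 = 22 < 30 — winning move (to 22).
  25: 25 XOR 8 = 17 < 25 — winning move (to 17).
  28: 28 XOR 8 = 20 < 28 — winning move (to 20).
  4: 4 XOR 8 = 12 ≥ 4 — no move.
  29: 29 XOR 8 = 21 < 29 — winning move (to 21).
  10: 10 XOR 8 = 2 < 10 — winning move (to 2).
That gives 5 winning moves.

5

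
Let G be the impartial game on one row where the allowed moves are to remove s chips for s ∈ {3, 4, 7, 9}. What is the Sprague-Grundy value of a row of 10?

3

Grundy values for subtraction set {3, 4, 7, 9}:
k:     0  1  2  3  4  5  6  7  8  9 10
g(k):  0  0  0  1  1  1  2  2  2  3  3
So g(10) = 3.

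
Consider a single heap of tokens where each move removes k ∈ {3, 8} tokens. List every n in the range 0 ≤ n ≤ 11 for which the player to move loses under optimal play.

Compute g(0), g(1), … for moves {3, 8}:
k:     0  1  2  3  4  5  6  7  8  9 10 11
g(k):  0  0  0  1  1  1  0  0  2  1  1  0
The P-positions (g = 0) in 0..11 are 0, 1, 2, 6, 7, 11.

0, 1, 2, 6, 7, 11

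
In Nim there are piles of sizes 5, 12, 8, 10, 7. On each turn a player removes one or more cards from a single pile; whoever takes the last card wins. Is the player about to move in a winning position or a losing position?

Winning position

Compute the nim-sum pairwise:
5 ⊕ 12 = 9
9 ⊕ 8 = 1
1 ⊕ 10 = 11
11 ⊕ 7 = 12
The nim-sum is 12 ≠ 0, so this is an N-position: the player to move can win.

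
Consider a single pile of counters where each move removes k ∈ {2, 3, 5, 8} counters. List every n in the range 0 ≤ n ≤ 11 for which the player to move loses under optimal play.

0, 1, 7, 11

Grundy values for subtraction set {2, 3, 5, 8}:
g(0) = mex{} = 0
g(1) = mex{} = 0
g(2) = mex{0} = 1
g(3) = mex{0} = 1
g(4) = mex{0,1} = 2
g(5) = mex{0,1} = 2
g(6) = mex{0,1,2} = 3
g(7) = mex{1,2} = 0
g(8) = mex{0,1,2,3} = 4
g(9) = mex{0,2,3} = 1
g(10) = mex{0,1,2,4} = 3
g(11) = mex{1,3,4} = 0
The P-positions (g = 0) in 0..11 are 0, 1, 7, 11.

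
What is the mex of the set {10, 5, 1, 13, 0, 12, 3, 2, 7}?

The values 0, 1, 2, 3 are all present; 4 is the first non-negative integer missing from the set.

4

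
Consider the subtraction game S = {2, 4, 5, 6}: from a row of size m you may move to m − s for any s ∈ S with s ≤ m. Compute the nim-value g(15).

3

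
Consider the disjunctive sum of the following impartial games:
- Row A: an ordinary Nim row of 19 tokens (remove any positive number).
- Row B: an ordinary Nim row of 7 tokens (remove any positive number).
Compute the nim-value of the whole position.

Row A is a plain Nim row of size 19, so its Grundy value is 19.
Row B is a plain Nim row of size 7, so its Grundy value is 7.
By the Sprague-Grundy theorem, the Grundy value of a sum of independent games is the XOR of the component values.
Combined value = 19 ⊕ 7 = 20.

20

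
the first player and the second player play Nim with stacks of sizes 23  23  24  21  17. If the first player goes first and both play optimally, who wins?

Bitwise XOR of the heap sizes:
  10111  (23)
  10111  (23)
  11000  (24)
  10101  (21)
  10001  (17)
  -----
  11100  (28)
The nim-sum is 28 ≠ 0, so this is an N-position: the player to move can win; the first player has a winning move.

the first player wins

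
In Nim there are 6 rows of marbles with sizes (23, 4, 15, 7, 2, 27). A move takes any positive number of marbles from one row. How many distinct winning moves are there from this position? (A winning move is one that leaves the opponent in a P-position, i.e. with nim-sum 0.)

5

Compute the nim-sum pairwise:
23 ^ 4 = 19
19 ^ 15 = 28
28 ^ 7 = 27
27 ^ 2 = 25
25 ^ 27 = 2
The overall nim-sum is X = 2. A row of size p has a winning move iff p XOR X < p (reduce it to p XOR X).
  23: 23 XOR 2 = 21 < 23 — winning move (to 21).
  4: 4 XOR 2 = 6 ≥ 4 — no move.
  15: 15 XOR 2 = 13 < 15 — winning move (to 13).
  7: 7 XOR 2 = 5 < 7 — winning move (to 5).
  2: 2 XOR 2 = 0 < 2 — winning move (to 0).
  27: 27 XOR 2 = 25 < 27 — winning move (to 25).
That gives 5 winning moves.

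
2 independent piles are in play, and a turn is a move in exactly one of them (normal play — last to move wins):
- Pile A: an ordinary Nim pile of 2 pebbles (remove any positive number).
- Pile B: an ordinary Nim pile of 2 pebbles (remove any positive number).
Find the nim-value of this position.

Pile A is a plain Nim pile of size 2, so its Grundy value is 2.
Pile B is a plain Nim pile of size 2, so its Grundy value is 2.
By the Sprague-Grundy theorem, the Grundy value of a sum of independent games is the XOR of the component values.
Combined value = 2 ⊕ 2 = 0.

0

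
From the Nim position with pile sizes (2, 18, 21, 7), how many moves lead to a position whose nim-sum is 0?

3

Nim-sum: 2 ^ 18 ^ 21 ^ 7 = 2.
The overall nim-sum is X = 2. A pile of size p has a winning move iff p XOR X < p (reduce it to p XOR X).
  2: 2 XOR 2 = 0 < 2 — winning move (to 0).
  18: 18 XOR 2 = 16 < 18 — winning move (to 16).
  21: 21 XOR 2 = 23 ≥ 21 — no move.
  7: 7 XOR 2 = 5 < 7 — winning move (to 5).
That gives 3 winning moves.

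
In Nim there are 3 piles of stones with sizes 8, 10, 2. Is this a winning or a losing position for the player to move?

Losing position

Compute the nim-sum pairwise:
8 ^ 10 = 2
2 ^ 2 = 0
The nim-sum is 0, so this is a P-position: the player to move is in a losing position under optimal play.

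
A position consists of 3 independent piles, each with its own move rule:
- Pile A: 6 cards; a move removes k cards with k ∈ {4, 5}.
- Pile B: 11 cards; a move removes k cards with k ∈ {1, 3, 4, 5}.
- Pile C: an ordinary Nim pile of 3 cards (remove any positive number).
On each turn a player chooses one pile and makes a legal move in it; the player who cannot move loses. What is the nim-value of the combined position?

3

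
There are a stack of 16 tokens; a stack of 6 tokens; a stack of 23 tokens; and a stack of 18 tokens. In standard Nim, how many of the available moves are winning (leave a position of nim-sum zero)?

3

Compute the nim-sum pairwise:
16 ^ 6 = 22
22 ^ 23 = 1
1 ^ 18 = 19
The overall nim-sum is X = 19. A stack of size p has a winning move iff p XOR X < p (reduce it to p XOR X).
  16: 16 XOR 19 = 3 < 16 — winning move (to 3).
  6: 6 XOR 19 = 21 ≥ 6 — no move.
  23: 23 XOR 19 = 4 < 23 — winning move (to 4).
  18: 18 XOR 19 = 1 < 18 — winning move (to 1).
That gives 3 winning moves.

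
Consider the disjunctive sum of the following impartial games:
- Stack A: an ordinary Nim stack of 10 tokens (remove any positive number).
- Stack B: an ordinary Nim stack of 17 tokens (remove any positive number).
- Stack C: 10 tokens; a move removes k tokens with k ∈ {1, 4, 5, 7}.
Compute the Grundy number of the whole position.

27

Stack A is a plain Nim stack of size 10, so its Grundy value is 10.
Stack B is a plain Nim stack of size 17, so its Grundy value is 17.
Build the Grundy sequence for stack C with g(k) = mex{g(k−s) : s ∈ {1, 4, 5, 7}, s ≤ k}:
k:     0  1  2  3  4  5  6  7  8  9 10
g(k):  0  1  0  1  2  3  2  3  0  1  0
So g(10) = 0.
The value of a disjunctive sum is the nim-sum of the parts.
Combined value = 10 ⊕ 17 ⊕ 0 = 27.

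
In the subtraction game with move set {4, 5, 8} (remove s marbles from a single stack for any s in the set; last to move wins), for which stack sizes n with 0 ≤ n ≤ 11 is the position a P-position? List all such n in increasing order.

Grundy values for subtraction set {4, 5, 8}:
k:     0  1  2  3  4  5  6  7  8  9 10 11
g(k):  0  0  0  0  1  1  1  1  2  2  2  2
The P-positions (g = 0) in 0..11 are 0, 1, 2, 3.

0, 1, 2, 3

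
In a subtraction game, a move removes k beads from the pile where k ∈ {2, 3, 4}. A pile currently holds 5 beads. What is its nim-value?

Build the Grundy sequence with g(k) = mex{g(k−s) : s ∈ {2, 3, 4}, s ≤ k}:
k:     0  1  2  3  4  5
g(k):  0  0  1  1  2  2
So g(5) = 2.

2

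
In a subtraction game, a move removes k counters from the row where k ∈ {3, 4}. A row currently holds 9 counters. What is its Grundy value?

Compute g(0), g(1), … for moves {3, 4}:
k:     0  1  2  3  4  5  6  7  8  9
g(k):  0  0  0  1  1  1  2  0  0  0
So g(9) = 0.

0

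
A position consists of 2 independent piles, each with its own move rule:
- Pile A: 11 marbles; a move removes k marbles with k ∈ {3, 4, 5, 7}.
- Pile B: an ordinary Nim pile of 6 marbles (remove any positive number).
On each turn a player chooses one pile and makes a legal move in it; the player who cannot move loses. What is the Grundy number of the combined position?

6

Build the Grundy sequence for pile A with g(k) = mex{g(k−s) : s ∈ {3, 4, 5, 7}, s ≤ k}:
k:     0  1  2  3  4  5  6  7  8  9 10 11
g(k):  0  0  0  1  1  1  2  2  2  3  0  0
So g(11) = 0.
Pile B is a plain Nim pile of size 6, so its Grundy value is 6.
By the Sprague-Grundy theorem, the Grundy value of a sum of independent games is the XOR of the component values.
Combined value = 0 XOR 6 = 6.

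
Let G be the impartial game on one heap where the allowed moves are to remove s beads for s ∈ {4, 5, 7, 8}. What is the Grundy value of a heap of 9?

Compute g(0), g(1), … for moves {4, 5, 7, 8}:
k:     0  1  2  3  4  5  6  7  8  9
g(k):  0  0  0  0  1  1  1  1  2  2
So g(9) = 2.

2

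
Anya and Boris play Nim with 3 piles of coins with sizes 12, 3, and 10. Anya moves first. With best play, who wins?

In binary:
  1100  (12)
  0011  (3)
  1010  (10)
  ----
  0101  (5)
The nim-sum is 5 ≠ 0, so this is an N-position: the player to move can win; Anya has a winning move.

Anya wins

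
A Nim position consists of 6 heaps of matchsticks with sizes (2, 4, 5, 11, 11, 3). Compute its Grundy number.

0

In binary:
  0010  (2)
  0100  (4)
  0101  (5)
  1011  (11)
  1011  (11)
  0011  (3)
  ----
  0000  (0)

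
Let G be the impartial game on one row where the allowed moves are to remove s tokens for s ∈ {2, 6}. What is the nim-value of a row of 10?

1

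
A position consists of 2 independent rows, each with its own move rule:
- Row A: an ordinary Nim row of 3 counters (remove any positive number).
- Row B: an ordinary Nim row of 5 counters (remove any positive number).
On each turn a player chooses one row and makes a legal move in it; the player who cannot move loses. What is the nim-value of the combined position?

Row A is a plain Nim row of size 3, so its Grundy value is 3.
Row B is a plain Nim row of size 5, so its Grundy value is 5.
By the Sprague-Grundy theorem, the Grundy value of a sum of independent games is the XOR of the component values.
Combined value = 3 XOR 5 = 6.

6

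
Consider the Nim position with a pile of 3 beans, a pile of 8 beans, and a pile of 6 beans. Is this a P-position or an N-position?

Write each in binary and XOR column by column:
  0011  (3)
  1000  (8)
  0110  (6)
  ----
  1101  (13)
The nim-sum is 13 ≠ 0, so this is an N-position: the player to move can win.

N-position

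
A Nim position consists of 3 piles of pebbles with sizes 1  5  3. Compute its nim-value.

Nim-sum: 1 ⊕ 5 ⊕ 3 = 7.

7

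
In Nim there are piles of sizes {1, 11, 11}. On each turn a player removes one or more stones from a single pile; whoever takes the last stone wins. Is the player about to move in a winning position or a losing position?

Winning position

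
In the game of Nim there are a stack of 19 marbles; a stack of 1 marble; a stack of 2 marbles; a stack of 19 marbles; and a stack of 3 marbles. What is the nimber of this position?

0

Nim-sum: 19 XOR 1 XOR 2 XOR 19 XOR 3 = 0.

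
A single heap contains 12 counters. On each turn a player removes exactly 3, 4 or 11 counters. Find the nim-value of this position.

Compute g(0), g(1), … for moves {3, 4, 11}:
k:     0  1  2  3  4  5  6  7  8  9 10 11 12
g(k):  0  0  0  1  1  1  2  0  0  0  1  1  1
So g(12) = 1.

1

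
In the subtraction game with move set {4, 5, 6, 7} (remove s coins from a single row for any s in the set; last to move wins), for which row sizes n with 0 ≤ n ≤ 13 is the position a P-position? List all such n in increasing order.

0, 1, 2, 3, 11, 12, 13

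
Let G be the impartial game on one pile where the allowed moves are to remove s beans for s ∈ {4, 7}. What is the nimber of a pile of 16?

Compute g(0), g(1), … for moves {4, 7}:
k:     0  1  2  3  4  5  6  7  8  9 10 11 12 13 14 15 16
g(k):  0  0  0  0  1  1  1  1  2  2  2  0  0  0  0  1  1
So g(16) = 1.

1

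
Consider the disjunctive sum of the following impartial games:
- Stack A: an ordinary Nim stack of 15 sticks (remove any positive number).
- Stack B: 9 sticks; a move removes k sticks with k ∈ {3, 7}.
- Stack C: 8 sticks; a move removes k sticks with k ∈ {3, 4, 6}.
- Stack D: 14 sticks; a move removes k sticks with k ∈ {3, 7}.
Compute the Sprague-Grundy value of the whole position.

13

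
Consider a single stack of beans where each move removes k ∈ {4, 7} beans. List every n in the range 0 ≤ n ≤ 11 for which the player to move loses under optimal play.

0, 1, 2, 3, 11

Build the Grundy sequence with g(k) = mex{g(k−s) : s ∈ {4, 7}, s ≤ k}:
k:     0  1  2  3  4  5  6  7  8  9 10 11
g(k):  0  0  0  0  1  1  1  1  2  2  2  0
The P-positions (g = 0) in 0..11 are 0, 1, 2, 3, 11.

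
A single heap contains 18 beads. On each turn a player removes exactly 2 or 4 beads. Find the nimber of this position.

Compute g(0), g(1), … for moves {2, 4}:
k:     0  1  2  3  4  5  6  7  8  9 10 11 12 13 14 15 16 17 18
g(k):  0  0  1  1  2  2  0  0  1  1  2  2  0  0  1  1  2  2  0
So g(18) = 0.

0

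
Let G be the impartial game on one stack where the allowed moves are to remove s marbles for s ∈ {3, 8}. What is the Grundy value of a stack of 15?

1

Grundy values for subtraction set {3, 8}:
k:     0  1  2  3  4  5  6  7  8  9 10 11 12 13 14 15
g(k):  0  0  0  1  1  1  0  0  2  1  1  0  0  0  1  1
So g(15) = 1.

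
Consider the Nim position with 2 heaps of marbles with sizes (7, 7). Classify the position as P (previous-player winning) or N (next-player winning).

Write each in binary and XOR column by column:
  111  (7)
  111  (7)
  ---
  000  (0)
The nim-sum is 0, so this is a P-position: the player to move is in a losing position under optimal play.

P-position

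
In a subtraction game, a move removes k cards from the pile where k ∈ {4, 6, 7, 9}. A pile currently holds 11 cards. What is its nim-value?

Compute g(0), g(1), … for moves {4, 6, 7, 9}:
g(0) = mex{} = 0
g(1) = mex{} = 0
g(2) = mex{} = 0
g(3) = mex{} = 0
g(4) = mex{0} = 1
g(5) = mex{0} = 1
g(6) = mex{0} = 1
g(7) = mex{0} = 1
g(8) = mex{0,1} = 2
g(9) = mex{0,1} = 2
g(10) = mex{0,1} = 2
g(11) = mex{0,1} = 2
So g(11) = 2.

2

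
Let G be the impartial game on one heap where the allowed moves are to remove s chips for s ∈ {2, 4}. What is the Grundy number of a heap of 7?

0

Grundy values for subtraction set {2, 4}:
k:     0  1  2  3  4  5  6  7
g(k):  0  0  1  1  2  2  0  0
So g(7) = 0.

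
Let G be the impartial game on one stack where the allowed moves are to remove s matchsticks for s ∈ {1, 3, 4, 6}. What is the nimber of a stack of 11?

2

Compute g(0), g(1), … for moves {1, 3, 4, 6}:
g(0) = mex{} = 0
g(1) = mex{0} = 1
g(2) = mex{1} = 0
g(3) = mex{0} = 1
g(4) = mex{0,1} = 2
g(5) = mex{0,1,2} = 3
g(6) = mex{0,1,3} = 2
g(7) = mex{1,2} = 0
g(8) = mex{0,2,3} = 1
g(9) = mex{1,2,3} = 0
g(10) = mex{0,2} = 1
g(11) = mex{0,1,3} = 2
So g(11) = 2.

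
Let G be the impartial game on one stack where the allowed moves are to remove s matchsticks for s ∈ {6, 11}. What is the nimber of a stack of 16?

Compute g(0), g(1), … for moves {6, 11}:
k:     0  1  2  3  4  5  6  7  8  9 10 11 12 13 14 15 16
g(k):  0  0  0  0  0  0  1  1  1  1  1  1  2  2  2  2  2
So g(16) = 2.

2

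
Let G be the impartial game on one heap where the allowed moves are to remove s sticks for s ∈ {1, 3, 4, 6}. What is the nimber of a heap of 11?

2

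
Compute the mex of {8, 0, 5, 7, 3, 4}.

0 is in the set but 1 is not, so the mex is 1.

1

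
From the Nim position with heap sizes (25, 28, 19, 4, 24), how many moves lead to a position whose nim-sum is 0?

3

Bitwise XOR of the heap sizes:
  11001  (25)
  11100  (28)
  10011  (19)
  00100  (4)
  11000  (24)
  -----
  01010  (10)
The overall nim-sum is X = 10. A heap of size p has a winning move iff p XOR X < p (reduce it to p XOR X).
  25: 25 XOR 10 = 19 < 25 — winning move (to 19).
  28: 28 XOR 10 = 22 < 28 — winning move (to 22).
  19: 19 XOR 10 = 25 ≥ 19 — no move.
  4: 4 XOR 10 = 14 ≥ 4 — no move.
  24: 24 XOR 10 = 18 < 24 — winning move (to 18).
That gives 3 winning moves.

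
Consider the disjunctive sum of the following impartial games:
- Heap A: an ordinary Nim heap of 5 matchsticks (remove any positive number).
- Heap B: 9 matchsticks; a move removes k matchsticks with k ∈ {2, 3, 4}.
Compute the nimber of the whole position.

4

Heap A is a plain Nim heap of size 5, so its Grundy value is 5.
Grundy values for heap B (subtraction set {2, 3, 4}):
k:     0  1  2  3  4  5  6  7  8  9
g(k):  0  0  1  1  2  2  0  0  1  1
So g(9) = 1.
By the Sprague-Grundy theorem, the Grundy value of a sum of independent games is the XOR of the component values.
Combined value = 5 ⊕ 1 = 4.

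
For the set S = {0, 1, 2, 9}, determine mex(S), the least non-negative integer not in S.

The values 0, 1, 2 are all present; 3 is the first non-negative integer missing from the set.

3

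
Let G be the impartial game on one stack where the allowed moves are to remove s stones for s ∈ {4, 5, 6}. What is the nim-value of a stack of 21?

Grundy values for subtraction set {4, 5, 6}:
k:     0  1  2  3  4  5  6  7  8  9 10 11 12 13 14 15 16 17 18 19 20 21
g(k):  0  0  0  0  1  1  1  1  2  2  0  0  0  0  1  1  1  1  2  2  0  0
So g(21) = 0.

0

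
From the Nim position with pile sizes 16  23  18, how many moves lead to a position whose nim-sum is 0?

3

Nim-sum: 16 ⊕ 23 ⊕ 18 = 21.
The overall nim-sum is X = 21. A pile of size p has a winning move iff p XOR X < p (reduce it to p XOR X).
  16: 16 XOR 21 = 5 < 16 — winning move (to 5).
  23: 23 XOR 21 = 2 < 23 — winning move (to 2).
  18: 18 XOR 21 = 7 < 18 — winning move (to 7).
That gives 3 winning moves.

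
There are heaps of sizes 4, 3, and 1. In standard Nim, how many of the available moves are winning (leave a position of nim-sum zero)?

Nim-sum: 4 ⊕ 3 ⊕ 1 = 6.
The overall nim-sum is X = 6. A heap of size p has a winning move iff p XOR X < p (reduce it to p XOR X).
  4: 4 XOR 6 = 2 < 4 — winning move (to 2).
  3: 3 XOR 6 = 5 ≥ 3 — no move.
  1: 1 XOR 6 = 7 ≥ 1 — no move.
That gives 1 winning move.

1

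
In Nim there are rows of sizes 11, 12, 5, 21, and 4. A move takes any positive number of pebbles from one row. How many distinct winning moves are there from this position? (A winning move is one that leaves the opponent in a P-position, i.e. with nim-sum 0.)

1

Nim-sum: 11 ⊕ 12 ⊕ 5 ⊕ 21 ⊕ 4 = 19.
The overall nim-sum is X = 19. A row of size p has a winning move iff p XOR X < p (reduce it to p XOR X).
  11: 11 XOR 19 = 24 ≥ 11 — no move.
  12: 12 XOR 19 = 31 ≥ 12 — no move.
  5: 5 XOR 19 = 22 ≥ 5 — no move.
  21: 21 XOR 19 = 6 < 21 — winning move (to 6).
  4: 4 XOR 19 = 23 ≥ 4 — no move.
That gives 1 winning move.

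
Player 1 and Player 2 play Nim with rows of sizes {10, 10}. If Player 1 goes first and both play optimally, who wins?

Compute the nim-sum pairwise:
10 ⊕ 10 = 0
The nim-sum is 0, so this is a P-position: the player to move is in a losing position under optimal play; Player 1 is about to move from it and so loses — Player 2 wins.

Player 2 wins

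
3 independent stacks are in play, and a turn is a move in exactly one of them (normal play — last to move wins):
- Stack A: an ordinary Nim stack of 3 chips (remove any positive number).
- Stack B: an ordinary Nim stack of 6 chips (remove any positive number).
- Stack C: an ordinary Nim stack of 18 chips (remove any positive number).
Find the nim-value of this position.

23

Stack A is a plain Nim stack of size 3, so its Grundy value is 3.
Stack B is a plain Nim stack of size 6, so its Grundy value is 6.
Stack C is a plain Nim stack of size 18, so its Grundy value is 18.
The value of a disjunctive sum is the nim-sum of the parts.
Combined value = 3 ⊕ 6 ⊕ 18 = 23.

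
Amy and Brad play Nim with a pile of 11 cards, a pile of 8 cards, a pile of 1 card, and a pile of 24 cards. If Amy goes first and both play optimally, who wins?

Amy wins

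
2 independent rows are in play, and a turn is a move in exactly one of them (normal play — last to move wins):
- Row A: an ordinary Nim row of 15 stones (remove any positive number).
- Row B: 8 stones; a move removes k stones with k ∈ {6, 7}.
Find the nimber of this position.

14

Row A is a plain Nim row of size 15, so its Grundy value is 15.
Grundy values for row B (subtraction set {6, 7}):
g(0) = mex{} = 0
g(1) = mex{} = 0
g(2) = mex{} = 0
g(3) = mex{} = 0
g(4) = mex{} = 0
g(5) = mex{} = 0
g(6) = mex{0} = 1
g(7) = mex{0} = 1
g(8) = mex{0} = 1
So g(8) = 1.
The value of a disjunctive sum is the nim-sum of the parts.
Combined value = 15 XOR 1 = 14.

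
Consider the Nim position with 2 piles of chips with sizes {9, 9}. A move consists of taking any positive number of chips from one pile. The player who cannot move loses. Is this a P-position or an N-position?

Nim-sum: 9 XOR 9 = 0.
The nim-sum is 0, so this is a P-position: the player to move is in a losing position under optimal play.

P-position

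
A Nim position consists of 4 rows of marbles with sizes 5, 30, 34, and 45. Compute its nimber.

20

Compute the nim-sum pairwise:
5 ^ 30 = 27
27 ^ 34 = 57
57 ^ 45 = 20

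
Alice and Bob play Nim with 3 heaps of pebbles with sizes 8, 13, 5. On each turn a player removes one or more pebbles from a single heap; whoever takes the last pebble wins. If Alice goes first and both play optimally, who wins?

Bitwise XOR of the heap sizes:
  1000  (8)
  1101  (13)
  0101  (5)
  ----
  0000  (0)
The nim-sum is 0, so this is a P-position: the player to move is in a losing position under optimal play; Alice is about to move from it and so loses — Bob wins.

Bob wins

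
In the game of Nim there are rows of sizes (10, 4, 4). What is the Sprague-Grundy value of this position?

In binary:
  1010  (10)
  0100  (4)
  0100  (4)
  ----
  1010  (10)

10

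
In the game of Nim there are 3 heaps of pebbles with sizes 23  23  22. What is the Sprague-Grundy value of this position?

22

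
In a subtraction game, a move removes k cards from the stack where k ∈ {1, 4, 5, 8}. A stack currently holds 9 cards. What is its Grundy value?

Grundy values for subtraction set {1, 4, 5, 8}:
k:     0  1  2  3  4  5  6  7  8  9
g(k):  0  1  0  1  2  3  2  3  4  0
So g(9) = 0.

0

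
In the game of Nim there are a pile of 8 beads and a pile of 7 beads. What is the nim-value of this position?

Compute the nim-sum pairwise:
8 ^ 7 = 15

15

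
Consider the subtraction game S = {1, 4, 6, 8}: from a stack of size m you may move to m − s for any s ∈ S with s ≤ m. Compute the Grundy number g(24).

0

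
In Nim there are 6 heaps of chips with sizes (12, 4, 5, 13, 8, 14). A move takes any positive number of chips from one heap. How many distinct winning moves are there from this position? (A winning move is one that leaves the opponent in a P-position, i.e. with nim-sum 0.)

5

Compute the nim-sum pairwise:
12 ⊕ 4 = 8
8 ⊕ 5 = 13
13 ⊕ 13 = 0
0 ⊕ 8 = 8
8 ⊕ 14 = 6
The overall nim-sum is X = 6. A heap of size p has a winning move iff p XOR X < p (reduce it to p XOR X).
  12: 12 XOR 6 = 10 < 12 — winning move (to 10).
  4: 4 XOR 6 = 2 < 4 — winning move (to 2).
  5: 5 XOR 6 = 3 < 5 — winning move (to 3).
  13: 13 XOR 6 = 11 < 13 — winning move (to 11).
  8: 8 XOR 6 = 14 ≥ 8 — no move.
  14: 14 XOR 6 = 8 < 14 — winning move (to 8).
That gives 5 winning moves.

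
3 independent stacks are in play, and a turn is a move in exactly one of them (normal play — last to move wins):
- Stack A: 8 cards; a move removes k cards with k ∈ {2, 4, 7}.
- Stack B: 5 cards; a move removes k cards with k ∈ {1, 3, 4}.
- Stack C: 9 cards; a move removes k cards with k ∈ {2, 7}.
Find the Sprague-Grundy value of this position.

2

Build the Grundy sequence for stack A with g(k) = mex{g(k−s) : s ∈ {2, 4, 7}, s ≤ k}:
g(0) = mex{} = 0
g(1) = mex{} = 0
g(2) = mex{0} = 1
g(3) = mex{0} = 1
g(4) = mex{0,1} = 2
g(5) = mex{0,1} = 2
g(6) = mex{1,2} = 0
g(7) = mex{0,1,2} = 3
g(8) = mex{0,2} = 1
So g(8) = 1.
Grundy values for stack B (subtraction set {1, 3, 4}):
k:     0  1  2  3  4  5
g(k):  0  1  0  1  2  3
So g(5) = 3.
For stack C, compute g(0), g(1), … with moves {2, 7}:
g(0) = mex{} = 0
g(1) = mex{} = 0
g(2) = mex{0} = 1
g(3) = mex{0} = 1
g(4) = mex{1} = 0
g(5) = mex{1} = 0
g(6) = mex{0} = 1
g(7) = mex{0} = 1
g(8) = mex{0,1} = 2
g(9) = mex{1} = 0
So g(9) = 0.
The value of a disjunctive sum is the nim-sum of the parts.
Combined value = 1 ⊕ 3 ⊕ 0 = 2.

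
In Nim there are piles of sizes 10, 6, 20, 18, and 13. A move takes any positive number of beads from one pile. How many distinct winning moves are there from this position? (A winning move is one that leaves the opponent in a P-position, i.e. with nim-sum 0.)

3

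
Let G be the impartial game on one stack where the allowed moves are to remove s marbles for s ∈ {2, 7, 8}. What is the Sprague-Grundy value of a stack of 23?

2

Build the Grundy sequence with g(k) = mex{g(k−s) : s ∈ {2, 7, 8}, s ≤ k}:
k:     0  1  2  3  4  5  6  7  8  9 10 11 12 13 14 15 16 17 18 19 20 21 22 23
g(k):  0  0  1  1  0  0  1  1  2  2  0  3  1  2  0  0  1  1  2  0  0  1  1  2
So g(23) = 2.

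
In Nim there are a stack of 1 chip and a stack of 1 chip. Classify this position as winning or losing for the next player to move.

In binary:
  1  (1)
  1  (1)
  -
  0  (0)
The nim-sum is 0, so this is a P-position: the player to move is in a losing position under optimal play.

Losing position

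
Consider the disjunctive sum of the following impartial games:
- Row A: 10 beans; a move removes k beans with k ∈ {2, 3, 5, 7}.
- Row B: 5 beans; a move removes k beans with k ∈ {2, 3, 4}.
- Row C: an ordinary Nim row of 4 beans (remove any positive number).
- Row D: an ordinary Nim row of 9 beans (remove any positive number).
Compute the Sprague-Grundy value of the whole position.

15

Grundy values for row A (subtraction set {2, 3, 5, 7}):
k:     0  1  2  3  4  5  6  7  8  9 10
g(k):  0  0  1  1  2  2  3  3  4  0  0
So g(10) = 0.
Build the Grundy sequence for row B with g(k) = mex{g(k−s) : s ∈ {2, 3, 4}, s ≤ k}:
g(0) = mex{} = 0
g(1) = mex{} = 0
g(2) = mex{0} = 1
g(3) = mex{0} = 1
g(4) = mex{0,1} = 2
g(5) = mex{0,1} = 2
So g(5) = 2.
Row C is a plain Nim row of size 4, so its Grundy value is 4.
Row D is a plain Nim row of size 9, so its Grundy value is 9.
By the Sprague-Grundy theorem, the Grundy value of a sum of independent games is the XOR of the component values.
Combined value = 0 ⊕ 2 ⊕ 4 ⊕ 9 = 15.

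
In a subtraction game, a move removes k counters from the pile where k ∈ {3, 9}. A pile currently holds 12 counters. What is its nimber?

Compute g(0), g(1), … for moves {3, 9}:
g(0) = mex{} = 0
g(1) = mex{} = 0
g(2) = mex{} = 0
g(3) = mex{0} = 1
g(4) = mex{0} = 1
g(5) = mex{0} = 1
g(6) = mex{1} = 0
g(7) = mex{1} = 0
g(8) = mex{1} = 0
g(9) = mex{0} = 1
g(10) = mex{0} = 1
g(11) = mex{0} = 1
g(12) = mex{1} = 0
So g(12) = 0.

0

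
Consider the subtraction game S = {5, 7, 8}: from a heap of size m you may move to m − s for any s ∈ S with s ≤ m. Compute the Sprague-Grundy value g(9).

1

Compute g(0), g(1), … for moves {5, 7, 8}:
k:     0  1  2  3  4  5  6  7  8  9
g(k):  0  0  0  0  0  1  1  1  1  1
So g(9) = 1.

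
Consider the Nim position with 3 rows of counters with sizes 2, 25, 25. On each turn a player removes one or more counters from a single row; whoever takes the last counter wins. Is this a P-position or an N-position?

Compute the nim-sum pairwise:
2 XOR 25 = 27
27 XOR 25 = 2
The nim-sum is 2 ≠ 0, so this is an N-position: the player to move can win.

N-position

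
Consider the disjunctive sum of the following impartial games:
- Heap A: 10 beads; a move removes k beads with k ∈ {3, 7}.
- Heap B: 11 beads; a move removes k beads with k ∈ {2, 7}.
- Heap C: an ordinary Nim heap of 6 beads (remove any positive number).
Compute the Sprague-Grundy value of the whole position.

Build the Grundy sequence for heap A with g(k) = mex{g(k−s) : s ∈ {3, 7}, s ≤ k}:
g(0) = mex{} = 0
g(1) = mex{} = 0
g(2) = mex{} = 0
g(3) = mex{0} = 1
g(4) = mex{0} = 1
g(5) = mex{0} = 1
g(6) = mex{1} = 0
g(7) = mex{0,1} = 2
g(8) = mex{0,1} = 2
g(9) = mex{0} = 1
g(10) = mex{1,2} = 0
So g(10) = 0.
Grundy values for heap B (subtraction set {2, 7}):
k:     0  1  2  3  4  5  6  7  8  9 10 11
g(k):  0  0  1  1  0  0  1  1  2  0  0  1
So g(11) = 1.
Heap C is a plain Nim heap of size 6, so its Grundy value is 6.
By the Sprague-Grundy theorem, the Grundy value of a sum of independent games is the XOR of the component values.
Combined value = 0 XOR 1 XOR 6 = 7.

7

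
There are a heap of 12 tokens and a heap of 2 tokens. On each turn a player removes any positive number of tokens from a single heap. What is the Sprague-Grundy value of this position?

14

Compute the nim-sum pairwise:
12 ^ 2 = 14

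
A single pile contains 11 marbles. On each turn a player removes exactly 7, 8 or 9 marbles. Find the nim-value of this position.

1

Compute g(0), g(1), … for moves {7, 8, 9}:
g(0) = mex{} = 0
g(1) = mex{} = 0
g(2) = mex{} = 0
g(3) = mex{} = 0
g(4) = mex{} = 0
g(5) = mex{} = 0
g(6) = mex{} = 0
g(7) = mex{0} = 1
g(8) = mex{0} = 1
g(9) = mex{0} = 1
g(10) = mex{0} = 1
g(11) = mex{0} = 1
So g(11) = 1.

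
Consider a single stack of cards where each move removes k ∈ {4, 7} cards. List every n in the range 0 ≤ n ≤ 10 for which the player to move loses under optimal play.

Compute g(0), g(1), … for moves {4, 7}:
k:     0  1  2  3  4  5  6  7  8  9 10
g(k):  0  0  0  0  1  1  1  1  2  2  2
The P-positions (g = 0) in 0..10 are 0, 1, 2, 3.

0, 1, 2, 3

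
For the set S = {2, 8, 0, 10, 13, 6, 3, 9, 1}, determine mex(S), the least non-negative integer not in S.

4

The values 0, 1, 2, 3 are all present; 4 is the first non-negative integer missing from the set.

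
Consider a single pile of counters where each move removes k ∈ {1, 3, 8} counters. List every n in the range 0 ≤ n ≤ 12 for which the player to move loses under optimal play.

0, 2, 4, 6, 11

Build the Grundy sequence with g(k) = mex{g(k−s) : s ∈ {1, 3, 8}, s ≤ k}:
k:     0  1  2  3  4  5  6  7  8  9 10 11 12
g(k):  0  1  0  1  0  1  0  1  2  3  2  0  1
The P-positions (g = 0) in 0..12 are 0, 2, 4, 6, 11.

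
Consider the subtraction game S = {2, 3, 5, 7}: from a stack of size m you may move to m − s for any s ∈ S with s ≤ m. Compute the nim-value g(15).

3

Build the Grundy sequence with g(k) = mex{g(k−s) : s ∈ {2, 3, 5, 7}, s ≤ k}:
k:     0  1  2  3  4  5  6  7  8  9 10 11 12 13 14 15
g(k):  0  0  1  1  2  2  3  3  4  0  0  1  1  2  2  3
So g(15) = 3.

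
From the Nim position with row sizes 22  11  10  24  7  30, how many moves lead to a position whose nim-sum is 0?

3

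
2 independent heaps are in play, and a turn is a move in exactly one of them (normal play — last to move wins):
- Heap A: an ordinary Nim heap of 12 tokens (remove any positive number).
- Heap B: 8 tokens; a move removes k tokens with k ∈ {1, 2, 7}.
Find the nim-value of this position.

Heap A is a plain Nim heap of size 12, so its Grundy value is 12.
Grundy values for heap B (subtraction set {1, 2, 7}):
g(0) = mex{} = 0
g(1) = mex{0} = 1
g(2) = mex{0,1} = 2
g(3) = mex{1,2} = 0
g(4) = mex{0,2} = 1
g(5) = mex{0,1} = 2
g(6) = mex{1,2} = 0
g(7) = mex{0,2} = 1
g(8) = mex{0,1} = 2
So g(8) = 2.
The value of a disjunctive sum is the nim-sum of the parts.
Combined value = 12 ⊕ 2 = 14.

14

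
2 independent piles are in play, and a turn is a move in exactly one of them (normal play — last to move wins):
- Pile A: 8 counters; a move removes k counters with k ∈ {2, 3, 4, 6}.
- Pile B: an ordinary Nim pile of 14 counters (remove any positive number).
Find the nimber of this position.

14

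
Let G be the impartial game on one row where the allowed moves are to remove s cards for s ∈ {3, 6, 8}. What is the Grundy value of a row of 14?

1

Compute g(0), g(1), … for moves {3, 6, 8}:
g(0) = mex{} = 0
g(1) = mex{} = 0
g(2) = mex{} = 0
g(3) = mex{0} = 1
g(4) = mex{0} = 1
g(5) = mex{0} = 1
g(6) = mex{0,1} = 2
g(7) = mex{0,1} = 2
g(8) = mex{0,1} = 2
g(9) = mex{0,1,2} = 3
g(10) = mex{0,1,2} = 3
g(11) = mex{1,2} = 0
g(12) = mex{1,2,3} = 0
g(13) = mex{1,2,3} = 0
g(14) = mex{0,2} = 1
So g(14) = 1.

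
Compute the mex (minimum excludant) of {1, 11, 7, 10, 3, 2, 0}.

4

The values 0, 1, 2, 3 are all present; 4 is the first non-negative integer missing from the set.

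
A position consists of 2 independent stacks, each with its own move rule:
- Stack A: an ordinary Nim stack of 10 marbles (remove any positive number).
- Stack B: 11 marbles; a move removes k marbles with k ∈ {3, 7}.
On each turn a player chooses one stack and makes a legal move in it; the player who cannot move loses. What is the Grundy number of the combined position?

Stack A is a plain Nim stack of size 10, so its Grundy value is 10.
Build the Grundy sequence for stack B with g(k) = mex{g(k−s) : s ∈ {3, 7}, s ≤ k}:
g(0) = mex{} = 0
g(1) = mex{} = 0
g(2) = mex{} = 0
g(3) = mex{0} = 1
g(4) = mex{0} = 1
g(5) = mex{0} = 1
g(6) = mex{1} = 0
g(7) = mex{0,1} = 2
g(8) = mex{0,1} = 2
g(9) = mex{0} = 1
g(10) = mex{1,2} = 0
g(11) = mex{1,2} = 0
So g(11) = 0.
By the Sprague-Grundy theorem, the Grundy value of a sum of independent games is the XOR of the component values.
Combined value = 10 XOR 0 = 10.

10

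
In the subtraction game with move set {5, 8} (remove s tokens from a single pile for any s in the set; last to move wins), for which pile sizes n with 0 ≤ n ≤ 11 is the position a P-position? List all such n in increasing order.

Compute g(0), g(1), … for moves {5, 8}:
k:     0  1  2  3  4  5  6  7  8  9 10 11
g(k):  0  0  0  0  0  1  1  1  1  1  2  2
The P-positions (g = 0) in 0..11 are 0, 1, 2, 3, 4.

0, 1, 2, 3, 4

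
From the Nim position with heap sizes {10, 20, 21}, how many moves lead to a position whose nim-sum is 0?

1

Nim-sum: 10 ^ 20 ^ 21 = 11.
The overall nim-sum is X = 11. A heap of size p has a winning move iff p XOR X < p (reduce it to p XOR X).
  10: 10 XOR 11 = 1 < 10 — winning move (to 1).
  20: 20 XOR 11 = 31 ≥ 20 — no move.
  21: 21 XOR 11 = 30 ≥ 21 — no move.
That gives 1 winning move.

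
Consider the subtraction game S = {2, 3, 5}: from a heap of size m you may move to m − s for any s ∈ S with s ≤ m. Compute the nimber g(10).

1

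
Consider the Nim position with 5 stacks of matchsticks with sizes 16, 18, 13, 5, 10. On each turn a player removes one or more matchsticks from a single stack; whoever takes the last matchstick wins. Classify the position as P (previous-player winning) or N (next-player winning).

P-position

Nim-sum: 16 ⊕ 18 ⊕ 13 ⊕ 5 ⊕ 10 = 0.
The nim-sum is 0, so this is a P-position: the player to move is in a losing position under optimal play.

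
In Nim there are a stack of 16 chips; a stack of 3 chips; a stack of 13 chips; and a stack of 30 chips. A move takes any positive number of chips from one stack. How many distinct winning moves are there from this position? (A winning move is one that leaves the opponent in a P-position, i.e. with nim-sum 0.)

0

In binary:
  10000  (16)
  00011  (3)
  01101  (13)
  11110  (30)
  -----
  00000  (0)
The nim-sum is already 0, so every move leaves a nonzero nim-sum — there are no winning moves.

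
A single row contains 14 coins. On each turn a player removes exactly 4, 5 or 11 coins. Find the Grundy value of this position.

Build the Grundy sequence with g(k) = mex{g(k−s) : s ∈ {4, 5, 11}, s ≤ k}:
g(0) = mex{} = 0
g(1) = mex{} = 0
g(2) = mex{} = 0
g(3) = mex{} = 0
g(4) = mex{0} = 1
g(5) = mex{0} = 1
g(6) = mex{0} = 1
g(7) = mex{0} = 1
g(8) = mex{0,1} = 2
g(9) = mex{1} = 0
g(10) = mex{1} = 0
g(11) = mex{0,1} = 2
g(12) = mex{0,1,2} = 3
g(13) = mex{0,2} = 1
g(14) = mex{0} = 1
So g(14) = 1.

1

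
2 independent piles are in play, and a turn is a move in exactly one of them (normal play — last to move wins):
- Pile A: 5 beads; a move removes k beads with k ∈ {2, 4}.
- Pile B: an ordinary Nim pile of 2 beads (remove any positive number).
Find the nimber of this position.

0

Build the Grundy sequence for pile A with g(k) = mex{g(k−s) : s ∈ {2, 4}, s ≤ k}:
k:     0  1  2  3  4  5
g(k):  0  0  1  1  2  2
So g(5) = 2.
Pile B is a plain Nim pile of size 2, so its Grundy value is 2.
By the Sprague-Grundy theorem, the Grundy value of a sum of independent games is the XOR of the component values.
Combined value = 2 ⊕ 2 = 0.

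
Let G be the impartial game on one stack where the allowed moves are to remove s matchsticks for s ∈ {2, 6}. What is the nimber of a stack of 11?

1

Compute g(0), g(1), … for moves {2, 6}:
g(0) = mex{} = 0
g(1) = mex{} = 0
g(2) = mex{0} = 1
g(3) = mex{0} = 1
g(4) = mex{1} = 0
g(5) = mex{1} = 0
g(6) = mex{0} = 1
g(7) = mex{0} = 1
g(8) = mex{1} = 0
g(9) = mex{1} = 0
g(10) = mex{0} = 1
g(11) = mex{0} = 1
So g(11) = 1.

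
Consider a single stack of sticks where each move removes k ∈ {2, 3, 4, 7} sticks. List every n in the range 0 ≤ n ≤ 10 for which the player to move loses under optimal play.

Build the Grundy sequence with g(k) = mex{g(k−s) : s ∈ {2, 3, 4, 7}, s ≤ k}:
g(0) = mex{} = 0
g(1) = mex{} = 0
g(2) = mex{0} = 1
g(3) = mex{0} = 1
g(4) = mex{0,1} = 2
g(5) = mex{0,1} = 2
g(6) = mex{1,2} = 0
g(7) = mex{0,1,2} = 3
g(8) = mex{0,2} = 1
g(9) = mex{0,1,2,3} = 4
g(10) = mex{0,1,3} = 2
The P-positions (g = 0) in 0..10 are 0, 1, 6.

0, 1, 6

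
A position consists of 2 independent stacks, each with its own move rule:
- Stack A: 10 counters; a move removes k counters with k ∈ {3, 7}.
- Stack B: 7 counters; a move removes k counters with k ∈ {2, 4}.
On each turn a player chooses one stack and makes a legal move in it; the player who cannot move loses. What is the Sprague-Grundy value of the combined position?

Build the Grundy sequence for stack A with g(k) = mex{g(k−s) : s ∈ {3, 7}, s ≤ k}:
k:     0  1  2  3  4  5  6  7  8  9 10
g(k):  0  0  0  1  1  1  0  2  2  1  0
So g(10) = 0.
Grundy values for stack B (subtraction set {2, 4}):
k:     0  1  2  3  4  5  6  7
g(k):  0  0  1  1  2  2  0  0
So g(7) = 0.
The value of a disjunctive sum is the nim-sum of the parts.
Combined value = 0 XOR 0 = 0.

0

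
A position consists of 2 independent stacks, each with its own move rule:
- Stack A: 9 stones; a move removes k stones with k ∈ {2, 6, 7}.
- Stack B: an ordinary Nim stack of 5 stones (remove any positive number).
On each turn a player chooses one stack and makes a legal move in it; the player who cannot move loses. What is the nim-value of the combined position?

5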